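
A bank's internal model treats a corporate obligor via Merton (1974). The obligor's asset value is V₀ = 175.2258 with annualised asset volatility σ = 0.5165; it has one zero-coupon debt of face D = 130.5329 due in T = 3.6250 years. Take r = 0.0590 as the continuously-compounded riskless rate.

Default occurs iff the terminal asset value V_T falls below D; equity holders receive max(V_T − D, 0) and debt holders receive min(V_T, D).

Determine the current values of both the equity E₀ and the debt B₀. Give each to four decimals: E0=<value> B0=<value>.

d₁ = [ln(V₀/D) + (r + σ²/2)T] / (σ√T)
   = [ln(175.2258/130.5329) + (0.0590 + 0.5·0.5165²)·3.6250] / (0.5165·√3.6250)
   = [0.294450 + 0.697400] / 0.983387 = 1.008606
d₂ = d₁ − σ√T = 1.008606 − 0.983387 = 0.025219
N(d₁) = 0.843418,  N(d₂) = 0.510060,  e^(−rT) = 0.807449
E₀ = V₀·N(d₁) − D·e^(−rT)·N(d₂)
   = 175.2258·0.843418 − 130.5329·0.807449·0.510060 = 94.028968
B₀ = V₀ − E₀ = 175.2258 − 94.028968 = 81.196832

E0=94.0290 B0=81.1968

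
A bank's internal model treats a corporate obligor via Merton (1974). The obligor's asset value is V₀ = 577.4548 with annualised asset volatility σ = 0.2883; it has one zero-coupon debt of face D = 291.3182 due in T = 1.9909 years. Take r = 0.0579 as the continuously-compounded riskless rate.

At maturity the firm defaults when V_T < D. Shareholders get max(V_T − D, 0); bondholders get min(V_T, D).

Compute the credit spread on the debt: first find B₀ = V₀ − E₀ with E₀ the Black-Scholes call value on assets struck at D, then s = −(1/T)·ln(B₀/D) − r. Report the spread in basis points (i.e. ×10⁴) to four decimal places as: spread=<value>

spread=27.9994

d₁ = [ln(V₀/D) + (r + σ²/2)T] / (σ√T)
   = [ln(577.4548/291.3182) + (0.0579 + 0.5·0.2883²)·1.9909] / (0.2883·√1.9909)
   = [0.684214 + 0.198012] / 0.406789 = 2.168755
d₂ = d₁ − σ√T = 2.168755 − 0.406789 = 1.761965
N(d₁) = 0.984949,  N(d₂) = 0.960962,  e^(−rT) = 0.891123
E₀ = V₀·N(d₁) − D·e^(−rT)·N(d₂)
   = 577.4548·0.984949 − 291.3182·0.891123·0.960962 = 319.297616
B₀ = V₀ − E₀ = 577.4548 − 319.297616 = 258.157184
spread = −(1/T)·ln(B₀/D) − r = −(1/1.9909)·ln(258.157184/291.3182) − 0.0579 = 0.00279994
in basis points: 0.00279994 × 10⁴ = 27.9994 bp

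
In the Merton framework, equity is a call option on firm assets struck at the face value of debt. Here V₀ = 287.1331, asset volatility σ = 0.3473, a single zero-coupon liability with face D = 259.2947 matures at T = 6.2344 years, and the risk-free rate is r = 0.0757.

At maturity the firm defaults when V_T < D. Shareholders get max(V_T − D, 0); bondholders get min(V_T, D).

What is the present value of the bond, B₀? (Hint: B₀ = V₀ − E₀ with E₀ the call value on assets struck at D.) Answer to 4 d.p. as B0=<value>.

d₁ = [ln(V₀/D) + (r + σ²/2)T] / (σ√T)
   = [ln(287.1331/259.2947) + (0.0757 + 0.5·0.3473²)·6.2344] / (0.3473·√6.2344)
   = [0.101981 + 0.847932] / 0.867166 = 1.095423
d₂ = d₁ − σ√T = 1.095423 − 0.867166 = 0.228257
N(d₁) = 0.863334,  N(d₂) = 0.590277,  e^(−rT) = 0.623788
E₀ = V₀·N(d₁) − D·e^(−rT)·N(d₂)
   = 287.1331·0.863334 − 259.2947·0.623788·0.590277 = 152.417512
B₀ = V₀ − E₀ = 287.1331 − 152.417512 = 134.715588

B0=134.7156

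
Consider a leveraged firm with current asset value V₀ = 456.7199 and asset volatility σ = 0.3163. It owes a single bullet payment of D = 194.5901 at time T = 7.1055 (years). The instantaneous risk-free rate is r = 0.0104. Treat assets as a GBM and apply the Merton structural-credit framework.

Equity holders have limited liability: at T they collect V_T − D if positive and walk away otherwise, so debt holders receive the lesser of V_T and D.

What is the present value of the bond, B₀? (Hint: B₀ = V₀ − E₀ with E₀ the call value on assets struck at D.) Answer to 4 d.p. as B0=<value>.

d₁ = [ln(V₀/D) + (r + σ²/2)T] / (σ√T)
   = [ln(456.7199/194.5901) + (0.0104 + 0.5·0.3163²)·7.1055] / (0.3163·√7.1055)
   = [0.853175 + 0.429335] / 0.843134 = 1.521122
d₂ = d₁ − σ√T = 1.521122 − 0.843134 = 0.677988
N(d₁) = 0.935885,  N(d₂) = 0.751110,  e^(−rT) = 0.928767
E₀ = V₀·N(d₁) − D·e^(−rT)·N(d₂)
   = 456.7199·0.935885 − 194.5901·0.928767·0.751110 = 291.690127
B₀ = V₀ − E₀ = 456.7199 − 291.690127 = 165.029773

B0=165.0298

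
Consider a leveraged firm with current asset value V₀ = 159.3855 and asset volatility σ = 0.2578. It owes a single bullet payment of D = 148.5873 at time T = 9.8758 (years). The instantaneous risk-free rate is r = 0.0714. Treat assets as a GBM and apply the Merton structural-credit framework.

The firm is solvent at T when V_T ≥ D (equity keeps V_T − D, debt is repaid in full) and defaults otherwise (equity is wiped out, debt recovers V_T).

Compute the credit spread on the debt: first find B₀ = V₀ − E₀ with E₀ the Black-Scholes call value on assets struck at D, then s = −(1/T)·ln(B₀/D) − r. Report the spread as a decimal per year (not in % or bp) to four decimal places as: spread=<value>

d₁ = [ln(V₀/D) + (r + σ²/2)T] / (σ√T)
   = [ln(159.3855/148.5873) + (0.0714 + 0.5·0.2578²)·9.8758] / (0.2578·√9.8758)
   = [0.070153 + 1.033309] / 0.810157 = 1.362035
d₂ = d₁ − σ√T = 1.362035 − 0.810157 = 0.551879
N(d₁) = 0.913407,  N(d₂) = 0.709484,  e^(−rT) = 0.494043
E₀ = V₀·N(d₁) − D·e^(−rT)·N(d₂)
   = 159.3855·0.913407 − 148.5873·0.494043·0.709484 = 93.501558
B₀ = V₀ − E₀ = 159.3855 − 93.501558 = 65.883942
spread = −(1/T)·ln(B₀/D) − r = −(1/9.8758)·ln(65.883942/148.5873) − 0.0714 = 0.01095059

spread=0.0110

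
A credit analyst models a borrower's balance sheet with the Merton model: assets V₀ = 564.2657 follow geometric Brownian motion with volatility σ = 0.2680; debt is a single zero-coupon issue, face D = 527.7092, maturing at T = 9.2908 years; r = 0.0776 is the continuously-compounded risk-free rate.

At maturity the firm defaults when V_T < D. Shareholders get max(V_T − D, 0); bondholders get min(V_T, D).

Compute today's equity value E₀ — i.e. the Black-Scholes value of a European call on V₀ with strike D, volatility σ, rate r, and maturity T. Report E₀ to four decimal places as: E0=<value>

E0=333.9363

d₁ = [ln(V₀/D) + (r + σ²/2)T] / (σ√T)
   = [ln(564.2657/527.7092) + (0.0776 + 0.5·0.2680²)·9.2908] / (0.2680·√9.2908)
   = [0.066980 + 1.054617] / 0.816886 = 1.373016
d₂ = d₁ − σ√T = 1.373016 − 0.816886 = 0.556130
N(d₁) = 0.915126,  N(d₂) = 0.710939,  e^(−rT) = 0.486282
E₀ = V₀·N(d₁) − D·e^(−rT)·N(d₂)
   = 564.2657·0.915126 − 527.7092·0.486282·0.710939 = 333.936324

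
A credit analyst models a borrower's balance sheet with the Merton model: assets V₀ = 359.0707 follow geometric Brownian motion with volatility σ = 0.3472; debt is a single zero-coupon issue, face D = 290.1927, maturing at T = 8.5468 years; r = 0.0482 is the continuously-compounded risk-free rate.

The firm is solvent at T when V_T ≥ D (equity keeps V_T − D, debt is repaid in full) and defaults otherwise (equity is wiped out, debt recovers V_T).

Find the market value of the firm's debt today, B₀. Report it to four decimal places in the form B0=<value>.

d₁ = [ln(V₀/D) + (r + σ²/2)T] / (σ√T)
   = [ln(359.0707/290.1927) + (0.0482 + 0.5·0.3472²)·8.5468] / (0.3472·√8.5468)
   = [0.212974 + 0.927105] / 1.015036 = 1.123191
d₂ = d₁ − σ√T = 1.123191 − 1.015036 = 0.108155
N(d₁) = 0.869322,  N(d₂) = 0.543063,  e^(−rT) = 0.662354
E₀ = V₀·N(d₁) − D·e^(−rT)·N(d₂)
   = 359.0707·0.869322 − 290.1927·0.662354·0.543063 = 207.765643
B₀ = V₀ − E₀ = 359.0707 − 207.765643 = 151.305057

B0=151.3051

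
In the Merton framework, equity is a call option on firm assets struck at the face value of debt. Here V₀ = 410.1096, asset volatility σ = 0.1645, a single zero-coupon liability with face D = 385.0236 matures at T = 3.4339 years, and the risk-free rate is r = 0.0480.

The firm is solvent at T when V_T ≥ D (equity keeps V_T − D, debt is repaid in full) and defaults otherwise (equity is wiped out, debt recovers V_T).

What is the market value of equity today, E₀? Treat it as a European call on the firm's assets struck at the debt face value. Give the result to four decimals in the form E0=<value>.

E0=98.1836

d₁ = [ln(V₀/D) + (r + σ²/2)T] / (σ√T)
   = [ln(410.1096/385.0236) + (0.0480 + 0.5·0.1645²)·3.4339] / (0.1645·√3.4339)
   = [0.063120 + 0.211288] / 0.304831 = 0.900196
d₂ = d₁ − σ√T = 0.900196 − 0.304831 = 0.595365
N(d₁) = 0.815992,  N(d₂) = 0.724200,  e^(−rT) = 0.848040
E₀ = V₀·N(d₁) − D·e^(−rT)·N(d₂)
   = 410.1096·0.815992 − 385.0236·0.848040·0.724200 = 98.183601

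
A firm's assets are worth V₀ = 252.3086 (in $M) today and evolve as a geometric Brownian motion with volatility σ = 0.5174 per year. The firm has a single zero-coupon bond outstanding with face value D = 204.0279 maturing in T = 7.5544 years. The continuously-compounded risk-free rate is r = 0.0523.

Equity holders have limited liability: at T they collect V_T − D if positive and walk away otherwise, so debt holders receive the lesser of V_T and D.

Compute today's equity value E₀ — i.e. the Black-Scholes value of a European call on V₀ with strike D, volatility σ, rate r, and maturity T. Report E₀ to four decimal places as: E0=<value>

d₁ = [ln(V₀/D) + (r + σ²/2)T] / (σ√T)
   = [ln(252.3086/204.0279) + (0.0523 + 0.5·0.5174²)·7.5544] / (0.5174·√7.5544)
   = [0.212396 + 1.406262] / 1.422088 = 1.138227
d₂ = d₁ − σ√T = 1.138227 − 1.422088 = -0.283861
N(d₁) = 0.872487,  N(d₂) = 0.388258,  e^(−rT) = 0.673616
E₀ = V₀·N(d₁) − D·e^(−rT)·N(d₂)
   = 252.3086·0.872487 − 204.0279·0.673616·0.388258 = 166.775137

E0=166.7751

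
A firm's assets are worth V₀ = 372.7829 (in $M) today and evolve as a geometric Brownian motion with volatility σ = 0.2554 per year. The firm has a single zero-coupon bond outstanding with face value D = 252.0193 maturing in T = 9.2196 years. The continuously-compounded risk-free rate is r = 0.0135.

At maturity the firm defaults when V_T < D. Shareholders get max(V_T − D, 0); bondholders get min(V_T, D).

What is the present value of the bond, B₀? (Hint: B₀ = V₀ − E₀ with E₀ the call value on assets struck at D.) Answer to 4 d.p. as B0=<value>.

d₁ = [ln(V₀/D) + (r + σ²/2)T] / (σ√T)
   = [ln(372.7829/252.0193) + (0.0135 + 0.5·0.2554²)·9.2196] / (0.2554·√9.2196)
   = [0.391491 + 0.425158] / 0.775491 = 1.053072
d₂ = d₁ − σ√T = 1.053072 − 0.775491 = 0.277581
N(d₁) = 0.853846,  N(d₂) = 0.609333,  e^(−rT) = 0.882970
E₀ = V₀·N(d₁) − D·e^(−rT)·N(d₂)
   = 372.7829·0.853846 − 252.0193·0.882970·0.609333 = 182.707172
B₀ = V₀ − E₀ = 372.7829 − 182.707172 = 190.075728

B0=190.0757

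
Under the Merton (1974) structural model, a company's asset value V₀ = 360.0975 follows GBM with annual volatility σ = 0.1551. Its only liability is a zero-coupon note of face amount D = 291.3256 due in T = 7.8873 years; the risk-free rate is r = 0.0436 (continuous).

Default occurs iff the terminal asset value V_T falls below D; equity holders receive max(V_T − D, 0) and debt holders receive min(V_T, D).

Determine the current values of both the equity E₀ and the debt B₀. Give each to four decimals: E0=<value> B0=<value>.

E0=159.1431 B0=200.9544

d₁ = [ln(V₀/D) + (r + σ²/2)T] / (σ√T)
   = [ln(360.0975/291.3256) + (0.0436 + 0.5·0.1551²)·7.8873] / (0.1551·√7.8873)
   = [0.211933 + 0.438755] / 0.435588 = 1.493815
d₂ = d₁ − σ√T = 1.493815 − 0.435588 = 1.058227
N(d₁) = 0.932388,  N(d₂) = 0.855024,  e^(−rT) = 0.709010
E₀ = V₀·N(d₁) − D·e^(−rT)·N(d₂)
   = 360.0975·0.932388 − 291.3256·0.709010·0.855024 = 159.143133
B₀ = V₀ − E₀ = 360.0975 − 159.143133 = 200.954367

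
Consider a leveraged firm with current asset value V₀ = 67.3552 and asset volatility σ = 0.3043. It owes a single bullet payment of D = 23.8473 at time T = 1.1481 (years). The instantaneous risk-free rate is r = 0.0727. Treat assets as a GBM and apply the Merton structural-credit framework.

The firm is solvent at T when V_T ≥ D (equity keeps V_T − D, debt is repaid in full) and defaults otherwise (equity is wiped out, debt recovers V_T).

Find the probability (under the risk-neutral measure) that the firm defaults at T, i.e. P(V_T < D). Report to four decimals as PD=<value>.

PD=0.0005

d₁ = [ln(V₀/D) + (r + σ²/2)T] / (σ√T)
   = [ln(67.3552/23.8473) + (0.0727 + 0.5·0.3043²)·1.1481] / (0.3043·√1.1481)
   = [1.038309 + 0.136623] / 0.326056 = 3.603471
d₂ = d₁ − σ√T = 3.603471 − 0.326056 = 3.277415
risk-neutral PD = N(−d₂) = N(-3.277415) = 0.000524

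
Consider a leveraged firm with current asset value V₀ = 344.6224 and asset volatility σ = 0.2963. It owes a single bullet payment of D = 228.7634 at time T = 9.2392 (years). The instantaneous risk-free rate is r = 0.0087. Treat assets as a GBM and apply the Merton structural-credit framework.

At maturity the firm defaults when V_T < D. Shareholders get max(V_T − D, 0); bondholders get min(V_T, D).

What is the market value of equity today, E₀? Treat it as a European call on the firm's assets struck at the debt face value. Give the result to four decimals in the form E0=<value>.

d₁ = [ln(V₀/D) + (r + σ²/2)T] / (σ√T)
   = [ln(344.6224/228.7634) + (0.0087 + 0.5·0.2963²)·9.2392] / (0.2963·√9.2392)
   = [0.409761 + 0.485953] / 0.900635 = 0.994536
d₂ = d₁ − σ√T = 0.994536 − 0.900635 = 0.093901
N(d₁) = 0.840019,  N(d₂) = 0.537406,  e^(−rT) = 0.922765
E₀ = V₀·N(d₁) − D·e^(−rT)·N(d₂)
   = 344.6224·0.840019 − 228.7634·0.922765·0.537406 = 176.045744

E0=176.0457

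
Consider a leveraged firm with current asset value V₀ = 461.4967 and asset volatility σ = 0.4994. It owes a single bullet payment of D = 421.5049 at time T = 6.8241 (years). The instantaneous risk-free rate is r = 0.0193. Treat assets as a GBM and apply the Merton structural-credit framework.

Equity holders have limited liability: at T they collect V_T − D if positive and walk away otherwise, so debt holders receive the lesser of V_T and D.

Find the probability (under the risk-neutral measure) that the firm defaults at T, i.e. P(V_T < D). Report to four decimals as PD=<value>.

PD=0.6850

d₁ = [ln(V₀/D) + (r + σ²/2)T] / (σ√T)
   = [ln(461.4967/421.5049) + (0.0193 + 0.5·0.4994²)·6.8241] / (0.4994·√6.8241)
   = [0.090644 + 0.982672] / 1.304582 = 0.822728
d₂ = d₁ − σ√T = 0.822728 − 1.304582 = -0.481854
risk-neutral PD = N(−d₂) = N(0.481854) = 0.685045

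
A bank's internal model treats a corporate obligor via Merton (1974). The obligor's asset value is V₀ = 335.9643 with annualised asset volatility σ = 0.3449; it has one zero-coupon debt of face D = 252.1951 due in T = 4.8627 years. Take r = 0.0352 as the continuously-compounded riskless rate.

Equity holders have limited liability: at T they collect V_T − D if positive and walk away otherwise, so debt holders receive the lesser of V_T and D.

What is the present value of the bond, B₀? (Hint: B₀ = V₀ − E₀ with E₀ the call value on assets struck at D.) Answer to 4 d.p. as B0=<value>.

d₁ = [ln(V₀/D) + (r + σ²/2)T] / (σ√T)
   = [ln(335.9643/252.1951) + (0.0352 + 0.5·0.3449²)·4.8627] / (0.3449·√4.8627)
   = [0.286802 + 0.460391] / 0.760557 = 0.982428
d₂ = d₁ − σ√T = 0.982428 − 0.760557 = 0.221871
N(d₁) = 0.837055,  N(d₂) = 0.587793,  e^(−rT) = 0.842681
E₀ = V₀·N(d₁) − D·e^(−rT)·N(d₂)
   = 335.9643·0.837055 − 252.1951·0.842681·0.587793 = 156.303065
B₀ = V₀ − E₀ = 335.9643 − 156.303065 = 179.661235

B0=179.6612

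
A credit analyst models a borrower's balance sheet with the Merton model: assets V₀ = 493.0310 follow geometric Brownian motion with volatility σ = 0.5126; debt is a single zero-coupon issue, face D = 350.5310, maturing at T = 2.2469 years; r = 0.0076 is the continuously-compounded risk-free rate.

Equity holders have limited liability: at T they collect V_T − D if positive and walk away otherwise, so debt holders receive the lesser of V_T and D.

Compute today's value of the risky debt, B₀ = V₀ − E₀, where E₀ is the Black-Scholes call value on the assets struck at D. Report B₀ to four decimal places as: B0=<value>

B0=280.9613

d₁ = [ln(V₀/D) + (r + σ²/2)T] / (σ√T)
   = [ln(493.0310/350.5310) + (0.0076 + 0.5·0.5126²)·2.2469] / (0.5126·√2.2469)
   = [0.341123 + 0.312273] / 0.768370 = 0.850366
d₂ = d₁ − σ√T = 0.850366 − 0.768370 = 0.081996
N(d₁) = 0.802439,  N(d₂) = 0.532675,  e^(−rT) = 0.983069
E₀ = V₀·N(d₁) − D·e^(−rT)·N(d₂)
   = 493.0310·0.802439 − 350.5310·0.983069·0.532675 = 212.069720
B₀ = V₀ − E₀ = 493.0310 − 212.069720 = 280.961280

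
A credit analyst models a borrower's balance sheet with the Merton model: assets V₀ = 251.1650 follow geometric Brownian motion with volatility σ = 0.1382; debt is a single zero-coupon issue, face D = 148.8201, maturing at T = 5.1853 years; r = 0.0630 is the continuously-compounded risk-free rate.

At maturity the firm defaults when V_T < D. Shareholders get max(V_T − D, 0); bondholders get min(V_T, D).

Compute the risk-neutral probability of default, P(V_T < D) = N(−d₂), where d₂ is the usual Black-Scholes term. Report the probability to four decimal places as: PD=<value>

d₁ = [ln(V₀/D) + (r + σ²/2)T] / (σ√T)
   = [ln(251.1650/148.8201) + (0.0630 + 0.5·0.1382²)·5.1853] / (0.1382·√5.1853)
   = [0.523372 + 0.376192] / 0.314699 = 2.858491
d₂ = d₁ − σ√T = 2.858491 − 0.314699 = 2.543792
risk-neutral PD = N(−d₂) = N(-2.543792) = 0.005483

PD=0.0055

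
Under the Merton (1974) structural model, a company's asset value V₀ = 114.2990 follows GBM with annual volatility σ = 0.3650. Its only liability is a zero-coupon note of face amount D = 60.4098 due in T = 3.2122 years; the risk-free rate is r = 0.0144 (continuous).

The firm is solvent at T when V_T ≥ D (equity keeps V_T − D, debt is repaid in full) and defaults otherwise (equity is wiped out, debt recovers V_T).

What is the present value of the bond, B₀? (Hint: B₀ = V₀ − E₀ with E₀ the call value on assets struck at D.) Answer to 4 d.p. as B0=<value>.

d₁ = [ln(V₀/D) + (r + σ²/2)T] / (σ√T)
   = [ln(114.2990/60.4098) + (0.0144 + 0.5·0.3650²)·3.2122] / (0.3650·√3.2122)
   = [0.637666 + 0.260228] / 0.654175 = 1.372560
d₂ = d₁ − σ√T = 1.372560 − 0.654175 = 0.718385
N(d₁) = 0.915055,  N(d₂) = 0.763740,  e^(−rT) = 0.954798
E₀ = V₀·N(d₁) − D·e^(−rT)·N(d₂)
   = 114.2990·0.915055 − 60.4098·0.954798·0.763740 = 60.538052
B₀ = V₀ − E₀ = 114.2990 − 60.538052 = 53.760948

B0=53.7609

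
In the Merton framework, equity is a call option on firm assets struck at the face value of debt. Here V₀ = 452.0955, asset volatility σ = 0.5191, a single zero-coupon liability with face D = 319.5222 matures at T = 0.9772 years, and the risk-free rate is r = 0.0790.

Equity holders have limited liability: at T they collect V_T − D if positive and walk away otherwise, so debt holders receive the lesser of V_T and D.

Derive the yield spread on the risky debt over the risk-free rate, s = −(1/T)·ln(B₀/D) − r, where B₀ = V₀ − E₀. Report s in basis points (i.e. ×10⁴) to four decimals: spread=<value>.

d₁ = [ln(V₀/D) + (r + σ²/2)T] / (σ√T)
   = [ln(452.0955/319.5222) + (0.0790 + 0.5·0.5191²)·0.9772] / (0.5191·√0.9772)
   = [0.347067 + 0.208859] / 0.513148 = 1.083364
d₂ = d₁ − σ√T = 1.083364 − 0.513148 = 0.570215
N(d₁) = 0.860676,  N(d₂) = 0.715734,  e^(−rT) = 0.925706
E₀ = V₀·N(d₁) − D·e^(−rT)·N(d₂)
   = 452.0955·0.860676 − 319.5222·0.925706·0.715734 = 177.405547
B₀ = V₀ − E₀ = 452.0955 − 177.405547 = 274.689953
spread = −(1/T)·ln(B₀/D) − r = −(1/0.9772)·ln(274.689953/319.5222) − 0.0790 = 0.07571115
in basis points: 0.07571115 × 10⁴ = 757.1115 bp

spread=757.1115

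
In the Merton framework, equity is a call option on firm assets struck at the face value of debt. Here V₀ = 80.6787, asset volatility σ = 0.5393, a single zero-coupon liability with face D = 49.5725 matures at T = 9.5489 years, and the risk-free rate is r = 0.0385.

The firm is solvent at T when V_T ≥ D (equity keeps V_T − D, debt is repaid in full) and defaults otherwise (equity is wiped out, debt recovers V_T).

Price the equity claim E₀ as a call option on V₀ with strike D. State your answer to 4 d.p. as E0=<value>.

d₁ = [ln(V₀/D) + (r + σ²/2)T] / (σ√T)
   = [ln(80.6787/49.5725) + (0.0385 + 0.5·0.5393²)·9.5489] / (0.5393·√9.5489)
   = [0.487038 + 1.756255] / 1.666507 = 1.346105
d₂ = d₁ − σ√T = 1.346105 − 1.666507 = -0.320402
N(d₁) = 0.910866,  N(d₂) = 0.374332,  e^(−rT) = 0.692371
E₀ = V₀·N(d₁) − D·e^(−rT)·N(d₂)
   = 80.6787·0.910866 − 49.5725·0.692371·0.374332 = 60.639421

E0=60.6394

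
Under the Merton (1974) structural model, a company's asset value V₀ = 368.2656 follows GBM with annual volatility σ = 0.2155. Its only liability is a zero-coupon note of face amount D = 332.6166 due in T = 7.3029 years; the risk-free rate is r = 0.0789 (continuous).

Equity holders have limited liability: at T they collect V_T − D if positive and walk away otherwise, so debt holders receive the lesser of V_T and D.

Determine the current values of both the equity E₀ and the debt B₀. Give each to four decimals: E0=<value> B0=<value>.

E0=190.2886 B0=177.9770

d₁ = [ln(V₀/D) + (r + σ²/2)T] / (σ√T)
   = [ln(368.2656/332.6166) + (0.0789 + 0.5·0.2155²)·7.3029] / (0.2155·√7.3029)
   = [0.101814 + 0.745773] / 0.582365 = 1.455423
d₂ = d₁ − σ√T = 1.455423 − 0.582365 = 0.873059
N(d₁) = 0.927224,  N(d₂) = 0.808684,  e^(−rT) = 0.562031
E₀ = V₀·N(d₁) − D·e^(−rT)·N(d₂)
   = 368.2656·0.927224 − 332.6166·0.562031·0.808684 = 190.288611
B₀ = V₀ − E₀ = 368.2656 − 190.288611 = 177.976989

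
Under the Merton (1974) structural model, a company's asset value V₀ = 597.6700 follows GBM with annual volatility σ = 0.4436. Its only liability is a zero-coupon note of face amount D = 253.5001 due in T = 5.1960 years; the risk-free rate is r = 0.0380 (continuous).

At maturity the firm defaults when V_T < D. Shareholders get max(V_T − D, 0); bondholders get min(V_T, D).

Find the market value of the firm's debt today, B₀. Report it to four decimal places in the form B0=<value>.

B0=182.8960

d₁ = [ln(V₀/D) + (r + σ²/2)T] / (σ√T)
   = [ln(597.6700/253.5001) + (0.0380 + 0.5·0.4436²)·5.1960] / (0.4436·√5.1960)
   = [0.857675 + 0.708685] / 1.011174 = 1.549050
d₂ = d₁ − σ√T = 1.549050 − 1.011174 = 0.537875
N(d₁) = 0.939315,  N(d₂) = 0.704668,  e^(−rT) = 0.820823
E₀ = V₀·N(d₁) − D·e^(−rT)·N(d₂)
   = 597.6700·0.939315 − 253.5001·0.820823·0.704668 = 414.774003
B₀ = V₀ − E₀ = 597.6700 − 414.774003 = 182.895997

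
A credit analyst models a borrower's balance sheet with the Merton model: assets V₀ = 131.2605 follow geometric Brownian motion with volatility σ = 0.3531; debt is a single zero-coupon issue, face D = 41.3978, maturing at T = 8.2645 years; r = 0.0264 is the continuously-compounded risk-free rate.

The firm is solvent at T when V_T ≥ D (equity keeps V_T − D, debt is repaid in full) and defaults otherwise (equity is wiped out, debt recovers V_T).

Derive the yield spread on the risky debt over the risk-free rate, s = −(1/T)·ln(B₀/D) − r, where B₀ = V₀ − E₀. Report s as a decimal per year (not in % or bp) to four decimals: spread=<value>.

spread=0.0094

d₁ = [ln(V₀/D) + (r + σ²/2)T] / (σ√T)
   = [ln(131.2605/41.3978) + (0.0264 + 0.5·0.3531²)·8.2645] / (0.3531·√8.2645)
   = [1.153956 + 0.733390] / 1.015093 = 1.859283
d₂ = d₁ − σ√T = 1.859283 − 1.015093 = 0.844190
N(d₁) = 0.968507,  N(d₂) = 0.800718,  e^(−rT) = 0.803978
E₀ = V₀·N(d₁) − D·e^(−rT)·N(d₂)
   = 131.2605·0.968507 − 41.3978·0.803978·0.800718 = 100.476388
B₀ = V₀ − E₀ = 131.2605 − 100.476388 = 30.784112
spread = −(1/T)·ln(B₀/D) − r = −(1/8.2645)·ln(30.784112/41.3978) − 0.0264 = 0.00944355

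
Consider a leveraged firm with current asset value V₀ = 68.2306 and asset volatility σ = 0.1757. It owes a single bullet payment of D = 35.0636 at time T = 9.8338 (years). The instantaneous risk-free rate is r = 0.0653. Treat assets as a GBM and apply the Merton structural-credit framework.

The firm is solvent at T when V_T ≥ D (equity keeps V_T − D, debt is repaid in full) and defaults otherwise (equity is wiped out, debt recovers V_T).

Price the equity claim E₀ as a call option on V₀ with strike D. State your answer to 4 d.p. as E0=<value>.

d₁ = [ln(V₀/D) + (r + σ²/2)T] / (σ√T)
   = [ln(68.2306/35.0636) + (0.0653 + 0.5·0.1757²)·9.8338] / (0.1757·√9.8338)
   = [0.665730 + 0.793934] / 0.550976 = 2.649235
d₂ = d₁ − σ√T = 2.649235 − 0.550976 = 2.098259
N(d₁) = 0.995966,  N(d₂) = 0.982059,  e^(−rT) = 0.526161
E₀ = V₀·N(d₁) − D·e^(−rT)·N(d₂)
   = 68.2306·0.995966 − 35.0636·0.526161·0.982059 = 49.837260

E0=49.8373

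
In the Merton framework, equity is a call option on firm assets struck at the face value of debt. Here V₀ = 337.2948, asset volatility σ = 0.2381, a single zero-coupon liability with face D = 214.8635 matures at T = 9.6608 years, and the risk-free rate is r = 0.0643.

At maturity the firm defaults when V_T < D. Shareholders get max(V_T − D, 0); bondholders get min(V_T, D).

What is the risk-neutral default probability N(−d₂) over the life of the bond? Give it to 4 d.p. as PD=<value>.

d₁ = [ln(V₀/D) + (r + σ²/2)T] / (σ√T)
   = [ln(337.2948/214.8635) + (0.0643 + 0.5·0.2381²)·9.6608] / (0.2381·√9.6608)
   = [0.450954 + 0.895033] / 0.740058 = 1.818758
d₂ = d₁ − σ√T = 1.818758 − 0.740058 = 1.078700
risk-neutral PD = N(−d₂) = N(-1.078700) = 0.140361

PD=0.1404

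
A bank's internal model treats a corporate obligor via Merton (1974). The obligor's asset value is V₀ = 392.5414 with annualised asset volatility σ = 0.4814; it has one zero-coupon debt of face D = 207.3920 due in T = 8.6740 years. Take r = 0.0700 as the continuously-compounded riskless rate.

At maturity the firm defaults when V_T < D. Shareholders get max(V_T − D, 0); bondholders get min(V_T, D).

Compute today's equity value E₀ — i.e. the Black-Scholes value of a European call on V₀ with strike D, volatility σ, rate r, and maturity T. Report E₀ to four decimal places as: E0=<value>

E0=306.3645

d₁ = [ln(V₀/D) + (r + σ²/2)T] / (σ√T)
   = [ln(392.5414/207.3920) + (0.0700 + 0.5·0.4814²)·8.6740] / (0.4814·√8.6740)
   = [0.638031 + 1.612262] / 1.417803 = 1.587170
d₂ = d₁ − σ√T = 1.587170 − 1.417803 = 0.169367
N(d₁) = 0.943763,  N(d₂) = 0.567246,  e^(−rT) = 0.544885
E₀ = V₀·N(d₁) − D·e^(−rT)·N(d₂)
   = 392.5414·0.943763 − 207.3920·0.544885·0.567246 = 306.364457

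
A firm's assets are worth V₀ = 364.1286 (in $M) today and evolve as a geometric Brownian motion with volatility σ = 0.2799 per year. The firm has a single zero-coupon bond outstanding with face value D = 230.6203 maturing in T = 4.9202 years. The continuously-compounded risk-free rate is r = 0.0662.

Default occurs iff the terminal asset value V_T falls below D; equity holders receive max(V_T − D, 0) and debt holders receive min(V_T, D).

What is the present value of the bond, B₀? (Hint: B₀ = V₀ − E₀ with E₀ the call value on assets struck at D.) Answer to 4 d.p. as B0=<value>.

d₁ = [ln(V₀/D) + (r + σ²/2)T] / (σ√T)
   = [ln(364.1286/230.6203) + (0.0662 + 0.5·0.2799²)·4.9202] / (0.2799·√4.9202)
   = [0.456734 + 0.518451] / 0.620861 = 1.570699
d₂ = d₁ − σ√T = 1.570699 − 0.620861 = 0.949839
N(d₁) = 0.941874,  N(d₂) = 0.828903,  e^(−rT) = 0.722009
E₀ = V₀·N(d₁) − D·e^(−rT)·N(d₂)
   = 364.1286·0.941874 − 230.6203·0.722009·0.828903 = 204.942554
B₀ = V₀ − E₀ = 364.1286 − 204.942554 = 159.186046

B0=159.1860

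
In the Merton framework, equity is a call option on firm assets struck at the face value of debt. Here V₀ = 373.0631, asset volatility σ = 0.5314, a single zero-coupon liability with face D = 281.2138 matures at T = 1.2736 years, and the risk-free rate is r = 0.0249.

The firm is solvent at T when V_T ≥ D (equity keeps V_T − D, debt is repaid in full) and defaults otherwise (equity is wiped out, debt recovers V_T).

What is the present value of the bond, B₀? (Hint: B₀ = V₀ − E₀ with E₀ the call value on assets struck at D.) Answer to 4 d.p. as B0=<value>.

B0=236.8593

d₁ = [ln(V₀/D) + (r + σ²/2)T] / (σ√T)
   = [ln(373.0631/281.2138) + (0.0249 + 0.5·0.5314²)·1.2736] / (0.5314·√1.2736)
   = [0.282632 + 0.211536] / 0.599706 = 0.824018
d₂ = d₁ − σ√T = 0.824018 − 0.599706 = 0.224313
N(d₁) = 0.795035,  N(d₂) = 0.588743,  e^(−rT) = 0.968785
E₀ = V₀·N(d₁) − D·e^(−rT)·N(d₂)
   = 373.0631·0.795035 − 281.2138·0.968785·0.588743 = 136.203767
B₀ = V₀ − E₀ = 373.0631 − 136.203767 = 236.859333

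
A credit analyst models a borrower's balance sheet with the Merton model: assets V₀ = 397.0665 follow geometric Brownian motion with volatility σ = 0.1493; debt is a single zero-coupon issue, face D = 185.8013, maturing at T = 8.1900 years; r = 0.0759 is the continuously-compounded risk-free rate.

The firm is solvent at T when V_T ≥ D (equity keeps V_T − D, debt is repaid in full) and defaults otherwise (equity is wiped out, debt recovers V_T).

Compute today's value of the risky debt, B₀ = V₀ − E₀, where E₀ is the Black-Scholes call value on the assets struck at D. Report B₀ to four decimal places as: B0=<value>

d₁ = [ln(V₀/D) + (r + σ²/2)T] / (σ√T)
   = [ln(397.0665/185.8013) + (0.0759 + 0.5·0.1493²)·8.1900] / (0.1493·√8.1900)
   = [0.759426 + 0.712901] / 0.427269 = 3.445898
d₂ = d₁ − σ√T = 3.445898 − 0.427269 = 3.018628
N(d₁) = 0.999715,  N(d₂) = 0.998730,  e^(−rT) = 0.537073
E₀ = V₀·N(d₁) − D·e^(−rT)·N(d₂)
   = 397.0665·0.999715 − 185.8013·0.537073·0.998730 = 297.291308
B₀ = V₀ − E₀ = 397.0665 − 297.291308 = 99.775192

B0=99.7752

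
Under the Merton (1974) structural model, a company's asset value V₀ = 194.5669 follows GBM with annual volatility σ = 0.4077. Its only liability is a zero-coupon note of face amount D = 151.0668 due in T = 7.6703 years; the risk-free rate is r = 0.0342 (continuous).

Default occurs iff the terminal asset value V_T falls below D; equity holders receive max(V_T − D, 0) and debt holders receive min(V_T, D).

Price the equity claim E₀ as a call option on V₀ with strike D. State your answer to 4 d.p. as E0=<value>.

E0=111.5748

d₁ = [ln(V₀/D) + (r + σ²/2)T] / (σ√T)
   = [ln(194.5669/151.0668) + (0.0342 + 0.5·0.4077²)·7.6703] / (0.4077·√7.6703)
   = [0.253054 + 0.899800] / 1.129138 = 1.021004
d₂ = d₁ − σ√T = 1.021004 − 1.129138 = -0.108134
N(d₁) = 0.846374,  N(d₂) = 0.456945,  e^(−rT) = 0.769262
E₀ = V₀·N(d₁) − D·e^(−rT)·N(d₂)
   = 194.5669·0.846374 − 151.0668·0.769262·0.456945 = 111.574808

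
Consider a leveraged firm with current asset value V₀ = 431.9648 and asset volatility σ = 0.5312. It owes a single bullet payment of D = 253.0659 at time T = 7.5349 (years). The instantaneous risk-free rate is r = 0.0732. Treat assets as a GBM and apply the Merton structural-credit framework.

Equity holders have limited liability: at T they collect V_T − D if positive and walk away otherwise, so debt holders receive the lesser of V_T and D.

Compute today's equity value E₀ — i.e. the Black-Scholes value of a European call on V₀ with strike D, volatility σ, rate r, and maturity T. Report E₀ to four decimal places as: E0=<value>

d₁ = [ln(V₀/D) + (r + σ²/2)T] / (σ√T)
   = [ln(431.9648/253.0659) + (0.0732 + 0.5·0.5312²)·7.5349] / (0.5312·√7.5349)
   = [0.534694 + 1.614629] / 1.458132 = 1.474025
d₂ = d₁ − σ√T = 1.474025 − 1.458132 = 0.015893
N(d₁) = 0.929763,  N(d₂) = 0.506340,  e^(−rT) = 0.576054
E₀ = V₀·N(d₁) − D·e^(−rT)·N(d₂)
   = 431.9648·0.929763 − 253.0659·0.576054·0.506340 = 327.810684

E0=327.8107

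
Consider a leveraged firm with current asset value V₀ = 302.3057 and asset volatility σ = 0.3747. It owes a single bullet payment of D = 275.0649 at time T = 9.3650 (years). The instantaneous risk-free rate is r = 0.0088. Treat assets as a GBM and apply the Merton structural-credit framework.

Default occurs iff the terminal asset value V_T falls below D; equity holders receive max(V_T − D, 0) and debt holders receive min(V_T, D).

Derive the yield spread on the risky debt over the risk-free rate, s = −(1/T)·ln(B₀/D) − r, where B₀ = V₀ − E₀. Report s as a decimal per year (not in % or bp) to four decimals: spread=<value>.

d₁ = [ln(V₀/D) + (r + σ²/2)T] / (σ√T)
   = [ln(302.3057/275.0649) + (0.0088 + 0.5·0.3747²)·9.3650] / (0.3747·√9.3650)
   = [0.094432 + 0.739835] / 1.146668 = 0.727558
d₂ = d₁ − σ√T = 0.727558 − 1.146668 = -0.419110
N(d₁) = 0.766558,  N(d₂) = 0.337568,  e^(−rT) = 0.920892
E₀ = V₀·N(d₁) − D·e^(−rT)·N(d₂)
   = 302.3057·0.766558 − 275.0649·0.920892·0.337568 = 146.227100
B₀ = V₀ − E₀ = 302.3057 − 146.227100 = 156.078600
spread = −(1/T)·ln(B₀/D) − r = −(1/9.3650)·ln(156.078600/275.0649) − 0.0088 = 0.05170692

spread=0.0517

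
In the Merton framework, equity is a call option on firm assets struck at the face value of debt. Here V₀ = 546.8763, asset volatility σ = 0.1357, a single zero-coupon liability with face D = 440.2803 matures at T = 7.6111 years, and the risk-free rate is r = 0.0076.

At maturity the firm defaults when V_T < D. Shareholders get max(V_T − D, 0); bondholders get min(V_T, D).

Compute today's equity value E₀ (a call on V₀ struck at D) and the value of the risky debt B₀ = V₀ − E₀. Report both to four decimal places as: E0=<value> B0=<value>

E0=155.1780 B0=391.6983

d₁ = [ln(V₀/D) + (r + σ²/2)T] / (σ√T)
   = [ln(546.8763/440.2803) + (0.0076 + 0.5·0.1357²)·7.6111] / (0.1357·√7.6111)
   = [0.216811 + 0.127922] / 0.374372 = 0.920829
d₂ = d₁ − σ√T = 0.920829 − 0.374372 = 0.546457
N(d₁) = 0.821430,  N(d₂) = 0.707624,  e^(−rT) = 0.943797
E₀ = V₀·N(d₁) − D·e^(−rT)·N(d₂)
   = 546.8763·0.821430 − 440.2803·0.943797·0.707624 = 155.178024
B₀ = V₀ − E₀ = 546.8763 − 155.178024 = 391.698276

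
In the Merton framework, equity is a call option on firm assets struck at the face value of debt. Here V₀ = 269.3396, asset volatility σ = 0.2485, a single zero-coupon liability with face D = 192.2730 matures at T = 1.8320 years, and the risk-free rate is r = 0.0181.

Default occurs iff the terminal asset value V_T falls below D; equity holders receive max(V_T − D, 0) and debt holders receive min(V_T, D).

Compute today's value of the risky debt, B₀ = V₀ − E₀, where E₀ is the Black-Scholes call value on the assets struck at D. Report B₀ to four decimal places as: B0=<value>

d₁ = [ln(V₀/D) + (r + σ²/2)T] / (σ√T)
   = [ln(269.3396/192.2730) + (0.0181 + 0.5·0.2485²)·1.8320] / (0.2485·√1.8320)
   = [0.337057 + 0.089724] / 0.336348 = 1.268867
d₂ = d₁ − σ√T = 1.268867 − 0.336348 = 0.932519
N(d₁) = 0.897756,  N(d₂) = 0.824466,  e^(−rT) = 0.967385
E₀ = V₀·N(d₁) − D·e^(−rT)·N(d₂)
   = 269.3396·0.897756 − 192.2730·0.967385·0.824466 = 88.448954
B₀ = V₀ − E₀ = 269.3396 − 88.448954 = 180.890646

B0=180.8906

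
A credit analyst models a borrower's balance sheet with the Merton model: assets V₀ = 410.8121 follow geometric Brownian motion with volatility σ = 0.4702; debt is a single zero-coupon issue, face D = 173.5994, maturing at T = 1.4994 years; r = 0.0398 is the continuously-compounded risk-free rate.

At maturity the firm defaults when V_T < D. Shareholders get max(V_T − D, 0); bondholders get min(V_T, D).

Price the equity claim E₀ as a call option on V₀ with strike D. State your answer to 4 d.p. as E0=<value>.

E0=250.6358

d₁ = [ln(V₀/D) + (r + σ²/2)T] / (σ√T)
   = [ln(410.8121/173.5994) + (0.0398 + 0.5·0.4702²)·1.4994] / (0.4702·√1.4994)
   = [0.861386 + 0.225426] / 0.575760 = 1.887612
d₂ = d₁ − σ√T = 1.887612 − 0.575760 = 1.311853
N(d₁) = 0.970461,  N(d₂) = 0.905215,  e^(−rT) = 0.942070
E₀ = V₀·N(d₁) − D·e^(−rT)·N(d₂)
   = 410.8121·0.970461 − 173.5994·0.942070·0.905215 = 250.635790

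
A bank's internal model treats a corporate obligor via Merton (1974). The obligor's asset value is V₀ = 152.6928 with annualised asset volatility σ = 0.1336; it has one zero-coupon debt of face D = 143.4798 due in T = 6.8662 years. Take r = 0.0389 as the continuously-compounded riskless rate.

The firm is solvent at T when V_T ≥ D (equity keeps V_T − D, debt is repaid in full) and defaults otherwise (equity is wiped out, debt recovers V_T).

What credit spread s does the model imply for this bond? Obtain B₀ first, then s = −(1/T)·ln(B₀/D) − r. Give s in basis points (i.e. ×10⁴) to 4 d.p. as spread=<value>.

d₁ = [ln(V₀/D) + (r + σ²/2)T] / (σ√T)
   = [ln(152.6928/143.4798) + (0.0389 + 0.5·0.1336²)·6.8662] / (0.1336·√6.8662)
   = [0.062234 + 0.328372] / 0.350078 = 1.115770
d₂ = d₁ − σ√T = 1.115770 − 0.350078 = 0.765692
N(d₁) = 0.867740,  N(d₂) = 0.778070,  e^(−rT) = 0.765600
E₀ = V₀·N(d₁) − D·e^(−rT)·N(d₂)
   = 152.6928·0.867740 − 143.4798·0.765600·0.778070 = 47.028018
B₀ = V₀ − E₀ = 152.6928 − 47.028018 = 105.664782
spread = −(1/T)·ln(B₀/D) − r = −(1/6.8662)·ln(105.664782/143.4798) − 0.0389 = 0.00565486
in basis points: 0.00565486 × 10⁴ = 56.5486 bp

spread=56.5486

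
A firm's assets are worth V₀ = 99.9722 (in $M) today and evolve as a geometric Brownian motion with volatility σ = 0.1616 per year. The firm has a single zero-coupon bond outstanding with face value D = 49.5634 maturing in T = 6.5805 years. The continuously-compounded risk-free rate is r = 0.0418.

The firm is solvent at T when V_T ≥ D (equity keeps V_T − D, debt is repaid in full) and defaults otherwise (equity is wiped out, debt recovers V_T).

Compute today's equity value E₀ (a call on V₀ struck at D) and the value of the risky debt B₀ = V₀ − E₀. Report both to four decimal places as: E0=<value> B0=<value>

E0=62.4052 B0=37.5670

d₁ = [ln(V₀/D) + (r + σ²/2)T] / (σ√T)
   = [ln(99.9722/49.5634) + (0.0418 + 0.5·0.1616²)·6.5805] / (0.1616·√6.5805)
   = [0.701639 + 0.360988] / 0.414544 = 2.563365
d₂ = d₁ − σ√T = 2.563365 − 0.414544 = 2.148820
N(d₁) = 0.994817,  N(d₂) = 0.984176,  e^(−rT) = 0.759523
E₀ = V₀·N(d₁) − D·e^(−rT)·N(d₂)
   = 99.9722·0.994817 − 49.5634·0.759523·0.984176 = 62.405194
B₀ = V₀ − E₀ = 99.9722 − 62.405194 = 37.567006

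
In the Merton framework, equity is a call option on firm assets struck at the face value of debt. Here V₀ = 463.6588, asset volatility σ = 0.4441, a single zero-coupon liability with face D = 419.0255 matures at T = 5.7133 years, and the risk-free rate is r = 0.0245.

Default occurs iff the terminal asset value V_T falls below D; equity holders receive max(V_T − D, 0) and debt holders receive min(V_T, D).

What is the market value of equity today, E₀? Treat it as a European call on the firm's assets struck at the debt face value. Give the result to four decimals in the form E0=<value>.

E0=220.9903

d₁ = [ln(V₀/D) + (r + σ²/2)T] / (σ√T)
   = [ln(463.6588/419.0255) + (0.0245 + 0.5·0.4441²)·5.7133] / (0.4441·√5.7133)
   = [0.101217 + 0.703378] / 1.061510 = 0.757972
d₂ = d₁ − σ√T = 0.757972 − 1.061510 = -0.303538
N(d₁) = 0.775766,  N(d₂) = 0.380740,  e^(−rT) = 0.869379
E₀ = V₀·N(d₁) − D·e^(−rT)·N(d₂)
   = 463.6588·0.775766 − 419.0255·0.869379·0.380740 = 220.990317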